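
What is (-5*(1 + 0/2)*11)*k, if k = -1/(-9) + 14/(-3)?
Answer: 2255/9 ≈ 250.56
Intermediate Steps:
k = -41/9 (k = -1*(-⅑) + 14*(-⅓) = ⅑ - 14/3 = -41/9 ≈ -4.5556)
(-5*(1 + 0/2)*11)*k = (-5*(1 + 0/2)*11)*(-41/9) = (-5*(1 + 0*(½))*11)*(-41/9) = (-5*(1 + 0)*11)*(-41/9) = (-5*1*11)*(-41/9) = -5*11*(-41/9) = -55*(-41/9) = 2255/9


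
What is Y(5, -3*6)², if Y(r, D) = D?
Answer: 324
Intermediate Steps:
Y(5, -3*6)² = (-3*6)² = (-18)² = 324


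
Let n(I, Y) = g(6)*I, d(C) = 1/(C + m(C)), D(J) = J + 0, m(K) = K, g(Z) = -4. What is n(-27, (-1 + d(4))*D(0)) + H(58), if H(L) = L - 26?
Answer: 140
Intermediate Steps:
D(J) = J
d(C) = 1/(2*C) (d(C) = 1/(C + C) = 1/(2*C))
H(L) = -26 + L
n(I, Y) = -4*I
n(-27, (-1 + d(4))*D(0)) + H(58) = -4*(-27) + (-26 + 58) = 108 + 32 = 140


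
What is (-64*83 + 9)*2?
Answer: -10606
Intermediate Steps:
(-64*83 + 9)*2 = (-5312 + 9)*2 = -5303*2 = -10606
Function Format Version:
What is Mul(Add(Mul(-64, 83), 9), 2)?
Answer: -10606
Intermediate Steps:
Mul(Add(Mul(-64, 83), 9), 2) = Mul(Add(-5312, 9), 2) = Mul(-5303, 2) = -10606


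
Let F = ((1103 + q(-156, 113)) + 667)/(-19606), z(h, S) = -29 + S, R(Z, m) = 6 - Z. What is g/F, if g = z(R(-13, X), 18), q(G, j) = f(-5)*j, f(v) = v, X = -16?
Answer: 215666/1205 ≈ 178.98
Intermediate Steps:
q(G, j) = -5*j
g = -11 (g = -29 + 18 = -11)
F = -1205/19606 (F = ((1103 - 5*113) + 667)/(-19606) = ((1103 - 565) + 667)*(-1/19606) = (538 + 667)*(-1/19606) = 1205*(-1/19606) = -1205/19606 ≈ -0.061461)
g/F = -11/(-1205/19606) = -11*(-19606/1205) = 215666/1205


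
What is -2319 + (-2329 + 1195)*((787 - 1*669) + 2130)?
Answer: -2551551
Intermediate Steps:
-2319 + (-2329 + 1195)*((787 - 1*669) + 2130) = -2319 - 1134*((787 - 669) + 2130) = -2319 - 1134*(118 + 2130) = -2319 - 1134*2248 = -2319 - 2549232 = -2551551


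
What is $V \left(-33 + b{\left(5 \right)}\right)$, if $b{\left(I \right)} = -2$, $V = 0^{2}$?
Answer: $0$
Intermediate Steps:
$V = 0$
$V \left(-33 + b{\left(5 \right)}\right) = 0 \left(-33 - 2\right) = 0 \left(-35\right) = 0$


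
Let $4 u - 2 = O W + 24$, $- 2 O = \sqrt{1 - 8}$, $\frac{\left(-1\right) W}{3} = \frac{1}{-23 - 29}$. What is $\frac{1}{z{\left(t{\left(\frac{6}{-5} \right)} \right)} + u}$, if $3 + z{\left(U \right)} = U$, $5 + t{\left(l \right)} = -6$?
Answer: $- \frac{432640}{3244821} + \frac{416 i \sqrt{7}}{3244821} \approx -0.13333 + 0.0003392 i$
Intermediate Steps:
$W = \frac{3}{52}$ ($W = - \frac{3}{-23 - 29} = - \frac{3}{-52} = \left(-3\right) \left(- \frac{1}{52}\right) = \frac{3}{52} \approx 0.057692$)
$t{\left(l \right)} = -11$ ($t{\left(l \right)} = -5 - 6 = -11$)
$O = - \frac{i \sqrt{7}}{2}$ ($O = - \frac{\sqrt{1 - 8}}{2} = - \frac{\sqrt{-7}}{2} = - \frac{i \sqrt{7}}{2} \approx - 1.3229 i$)
$z{\left(U \right)} = -3 + U$
$u = \frac{13}{2} - \frac{3 i \sqrt{7}}{416}$ ($u = \frac{1}{2} + \frac{- \frac{i \sqrt{7}}{2} \cdot \frac{3}{52} + 24}{4} = \frac{1}{2} + \frac{- \frac{3 i \sqrt{7}}{104} + 24}{4} = \frac{1}{2} + \frac{24 - \frac{3 i \sqrt{7}}{104}}{4} = \frac{1}{2} + \left(6 - \frac{3 i \sqrt{7}}{416}\right) = \frac{13}{2} - \frac{3 i \sqrt{7}}{416} \approx 6.5 - 0.01908 i$)
$\frac{1}{z{\left(t{\left(\frac{6}{-5} \right)} \right)} + u} = \frac{1}{\left(-3 - 11\right) + \left(\frac{13}{2} - \frac{3 i \sqrt{7}}{416}\right)} = \frac{1}{-14 + \left(\frac{13}{2} - \frac{3 i \sqrt{7}}{416}\right)} = \frac{1}{- \frac{15}{2} - \frac{3 i \sqrt{7}}{416}}$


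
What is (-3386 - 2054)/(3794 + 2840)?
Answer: -2720/3317 ≈ -0.82002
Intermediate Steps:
(-3386 - 2054)/(3794 + 2840) = -5440/6634 = -5440*1/6634 = -2720/3317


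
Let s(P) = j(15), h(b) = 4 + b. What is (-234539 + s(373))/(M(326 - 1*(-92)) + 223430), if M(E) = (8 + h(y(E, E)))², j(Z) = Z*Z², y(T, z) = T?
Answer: -115582/204165 ≈ -0.56612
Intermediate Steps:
j(Z) = Z³
s(P) = 3375 (s(P) = 15³ = 3375)
M(E) = (12 + E)² (M(E) = (8 + (4 + E))² = (12 + E)²)
(-234539 + s(373))/(M(326 - 1*(-92)) + 223430) = (-234539 + 3375)/((12 + (326 - 1*(-92)))² + 223430) = -231164/((12 + (326 + 92))² + 223430) = -231164/((12 + 418)² + 223430) = -231164/(430² + 223430) = -231164/(184900 + 223430) = -231164/408330 = -231164*1/408330 = -115582/204165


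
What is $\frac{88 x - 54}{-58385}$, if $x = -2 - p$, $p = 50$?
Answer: $\frac{926}{11677} \approx 0.079301$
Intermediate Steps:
$x = -52$ ($x = -2 - 50 = -52$)
$\frac{88 x - 54}{-58385} = \frac{88 \left(-52\right) - 54}{-58385} = \left(-4576 - 54\right) \left(- \frac{1}{58385}\right) = \left(-4630\right) \left(- \frac{1}{58385}\right) = \frac{926}{11677}$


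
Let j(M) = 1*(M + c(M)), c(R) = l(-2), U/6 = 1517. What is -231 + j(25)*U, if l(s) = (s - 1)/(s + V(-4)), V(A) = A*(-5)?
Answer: 225802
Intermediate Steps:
V(A) = -5*A
U = 9102 (U = 6*1517 = 9102)
l(s) = (-1 + s)/(20 + s) (l(s) = (s - 1)/(s - 5*(-4)) = (-1 + s)/(s + 20) = (-1 + s)/(20 + s))
c(R) = -⅙ (c(R) = (-1 - 2)/(20 - 2) = -3/18 = (1/18)*(-3) = -⅙)
j(M) = -⅙ + M (j(M) = 1*(M - ⅙) = 1*(-⅙ + M) = -⅙ + M)
-231 + j(25)*U = -231 + (-⅙ + 25)*9102 = -231 + (149/6)*9102 = -231 + 226033 = 225802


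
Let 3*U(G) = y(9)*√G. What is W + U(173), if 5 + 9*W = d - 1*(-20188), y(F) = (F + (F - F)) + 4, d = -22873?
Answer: -2690/9 + 13*√173/3 ≈ -241.89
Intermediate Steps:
y(F) = 4 + F (y(F) = (F + 0) + 4 = F + 4 = 4 + F)
U(G) = 13*√G/3 (U(G) = ((4 + 9)*√G)/3 = (13*√G)/3 = 13*√G/3)
W = -2690/9 (W = -5/9 + (-22873 - 1*(-20188))/9 = -5/9 + (-22873 + 20188)/9 = -5/9 + (⅑)*(-2685) = -5/9 - 895/3 = -2690/9 ≈ -298.89)
W + U(173) = -2690/9 + 13*√173/3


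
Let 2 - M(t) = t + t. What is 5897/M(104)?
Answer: -5897/206 ≈ -28.626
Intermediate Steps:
M(t) = 2 - 2*t (M(t) = 2 - (t + t) = 2 - 2*t)
5897/M(104) = 5897/(2 - 2*104) = 5897/(2 - 208) = 5897/(-206) = 5897*(-1/206) = -5897/206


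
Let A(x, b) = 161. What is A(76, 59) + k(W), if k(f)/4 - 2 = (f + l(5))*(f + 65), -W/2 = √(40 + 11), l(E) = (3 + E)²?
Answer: 17625 - 1032*√51 ≈ 10255.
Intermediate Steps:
W = -2*√51 (W = -2*√(40 + 11) = -2*√51 ≈ -14.283)
k(f) = 8 + 4*(64 + f)*(65 + f) (k(f) = 8 + 4*((f + (3 + 5)²)*(f + 65)) = 8 + 4*((f + 8²)*(65 + f)) = 8 + 4*((f + 64)*(65 + f)) = 8 + 4*((64 + f)*(65 + f)) = 8 + 4*(64 + f)*(65 + f))
A(76, 59) + k(W) = 161 + (16648 + 4*(-2*√51)² + 516*(-2*√51)) = 161 + (16648 + 4*204 - 1032*√51) = 161 + (16648 + 816 - 1032*√51) = 161 + (17464 - 1032*√51) = 17625 - 1032*√51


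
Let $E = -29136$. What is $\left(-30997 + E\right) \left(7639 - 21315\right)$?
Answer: $822378908$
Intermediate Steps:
$\left(-30997 + E\right) \left(7639 - 21315\right) = \left(-30997 - 29136\right) \left(7639 - 21315\right) = \left(-60133\right) \left(-13676\right) = 822378908$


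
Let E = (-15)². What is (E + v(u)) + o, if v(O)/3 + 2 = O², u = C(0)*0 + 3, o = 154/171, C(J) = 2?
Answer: 42220/171 ≈ 246.90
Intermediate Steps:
o = 154/171 (o = 154*(1/171) = 154/171 ≈ 0.90059)
u = 3 (u = 2*0 + 3 = 0 + 3 = 3)
E = 225
v(O) = -6 + 3*O²
(E + v(u)) + o = (225 + (-6 + 3*3²)) + 154/171 = (225 + (-6 + 3*9)) + 154/171 = (225 + (-6 + 27)) + 154/171 = (225 + 21) + 154/171 = 246 + 154/171 = 42220/171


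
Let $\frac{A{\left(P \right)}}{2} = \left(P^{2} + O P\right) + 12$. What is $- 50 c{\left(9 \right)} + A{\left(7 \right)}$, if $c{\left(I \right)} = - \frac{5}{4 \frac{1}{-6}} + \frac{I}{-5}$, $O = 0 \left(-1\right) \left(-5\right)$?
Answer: $-163$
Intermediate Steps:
$O = 0$ ($O = 0 \left(-5\right) = 0$)
$c{\left(I \right)} = \frac{15}{2} - \frac{I}{5}$ ($c{\left(I \right)} = - \frac{5}{4 \left(- \frac{1}{6}\right)} + I \left(- \frac{1}{5}\right) = - \frac{5}{- \frac{2}{3}} - \frac{I}{5} = \left(-5\right) \left(- \frac{3}{2}\right) - \frac{I}{5} = \frac{15}{2} - \frac{I}{5}$)
$A{\left(P \right)} = 24 + 2 P^{2}$ ($A{\left(P \right)} = 2 \left(\left(P^{2} + 0 P\right) + 12\right) = 2 \left(\left(P^{2} + 0\right) + 12\right) = 2 \left(P^{2} + 12\right) = 2 \left(12 + P^{2}\right) = 24 + 2 P^{2}$)
$- 50 c{\left(9 \right)} + A{\left(7 \right)} = - 50 \left(\frac{15}{2} - \frac{9}{5}\right) + \left(24 + 2 \cdot 7^{2}\right) = - 50 \left(\frac{15}{2} - \frac{9}{5}\right) + \left(24 + 2 \cdot 49\right) = \left(-50\right) \frac{57}{10} + \left(24 + 98\right) = -285 + 122 = -163$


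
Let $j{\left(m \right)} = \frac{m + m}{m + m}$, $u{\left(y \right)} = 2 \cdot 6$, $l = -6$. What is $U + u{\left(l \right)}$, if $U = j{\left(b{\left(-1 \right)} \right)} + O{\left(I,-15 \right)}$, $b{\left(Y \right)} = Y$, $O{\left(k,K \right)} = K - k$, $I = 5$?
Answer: $-7$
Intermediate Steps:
$u{\left(y \right)} = 12$
$j{\left(m \right)} = 1$ ($j{\left(m \right)} = \frac{2 m}{2 m} = 2 m \frac{1}{2 m} = 1$)
$U = -19$ ($U = 1 - 20 = -19$)
$U + u{\left(l \right)} = -19 + 12 = -7$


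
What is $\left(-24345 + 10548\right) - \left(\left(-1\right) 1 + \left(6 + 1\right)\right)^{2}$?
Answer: $-13833$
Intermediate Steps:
$\left(-24345 + 10548\right) - \left(\left(-1\right) 1 + \left(6 + 1\right)\right)^{2} = -13797 - \left(-1 + 7\right)^{2} = -13797 - 6^{2} = -13797 - 36 = -13833$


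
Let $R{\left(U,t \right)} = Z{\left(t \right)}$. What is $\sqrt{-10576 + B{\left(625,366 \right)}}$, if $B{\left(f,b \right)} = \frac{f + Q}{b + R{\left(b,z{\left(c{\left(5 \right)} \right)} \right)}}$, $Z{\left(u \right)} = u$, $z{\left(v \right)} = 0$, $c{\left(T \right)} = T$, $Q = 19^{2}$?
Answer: $\frac{i \sqrt{354089445}}{183} \approx 102.83 i$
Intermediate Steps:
$Q = 361$
$R{\left(U,t \right)} = t$
$B{\left(f,b \right)} = \frac{361 + f}{b}$ ($B{\left(f,b \right)} = \frac{f + 361}{b + 0} = \frac{361 + f}{b}$)
$\sqrt{-10576 + B{\left(625,366 \right)}} = \sqrt{-10576 + \frac{361 + 625}{366}} = \sqrt{-10576 + \frac{1}{366} \cdot 986} = \sqrt{-10576 + \frac{493}{183}} = \sqrt{- \frac{1934915}{183}} = \frac{i \sqrt{354089445}}{183}$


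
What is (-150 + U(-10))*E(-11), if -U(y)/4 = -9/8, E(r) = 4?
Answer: -582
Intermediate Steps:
U(y) = 9/2 (U(y) = -(-36)/8 = -4*(-9/8) = 9/2)
(-150 + U(-10))*E(-11) = (-150 + 9/2)*4 = -291/2*4 = -582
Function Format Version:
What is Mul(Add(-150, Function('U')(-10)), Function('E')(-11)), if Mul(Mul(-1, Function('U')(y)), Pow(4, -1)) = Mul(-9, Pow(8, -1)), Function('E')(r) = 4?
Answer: -582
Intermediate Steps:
Function('U')(y) = Rational(9, 2) (Function('U')(y) = Mul(-4, Mul(-9, Pow(8, -1))) = Mul(-4, Mul(-9, Rational(1, 8))) = Mul(-4, Rational(-9, 8)) = Rational(9, 2))
Mul(Add(-150, Function('U')(-10)), Function('E')(-11)) = Mul(Add(-150, Rational(9, 2)), 4) = Mul(Rational(-291, 2), 4) = -582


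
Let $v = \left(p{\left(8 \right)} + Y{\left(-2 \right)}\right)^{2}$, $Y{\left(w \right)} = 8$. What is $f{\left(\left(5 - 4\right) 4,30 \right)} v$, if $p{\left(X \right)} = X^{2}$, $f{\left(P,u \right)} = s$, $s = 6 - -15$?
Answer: $108864$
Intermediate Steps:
$s = 21$ ($s = 6 + 15 = 21$)
$f{\left(P,u \right)} = 21$
$v = 5184$ ($v = \left(8^{2} + 8\right)^{2} = \left(64 + 8\right)^{2} = 72^{2} = 5184$)
$f{\left(\left(5 - 4\right) 4,30 \right)} v = 21 \cdot 5184 = 108864$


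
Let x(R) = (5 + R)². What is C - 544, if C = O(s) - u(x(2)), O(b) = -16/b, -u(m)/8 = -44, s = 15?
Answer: -13456/15 ≈ -897.07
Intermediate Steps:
u(m) = 352 (u(m) = -8*(-44) = 352)
C = -5296/15 (C = -16/15 - 1*352 = -16*1/15 - 352 = -16/15 - 352 = -5296/15 ≈ -353.07)
C - 544 = -5296/15 - 544 = -13456/15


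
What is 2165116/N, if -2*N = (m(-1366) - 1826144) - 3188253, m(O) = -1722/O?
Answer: 1478774228/1712416145 ≈ 0.86356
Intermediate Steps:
N = 1712416145/683 (N = -((-1722/(-1366) - 1826144) - 3188253)/2 = -((-1722*(-1/1366) - 1826144) - 3188253)/2 = -((861/683 - 1826144) - 3188253)/2 = -(-1247255491/683 - 3188253)/2 = -½*(-3424832290/683) = 1712416145/683 ≈ 2.5072e+6)
2165116/N = 2165116/(1712416145/683) = 2165116*(683/1712416145) = 1478774228/1712416145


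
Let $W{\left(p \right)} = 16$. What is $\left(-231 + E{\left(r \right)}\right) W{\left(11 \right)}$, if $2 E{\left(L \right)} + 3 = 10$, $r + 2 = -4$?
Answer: $-3640$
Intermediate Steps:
$r = -6$ ($r = -2 - 4 = -6$)
$E{\left(L \right)} = \frac{7}{2}$ ($E{\left(L \right)} = - \frac{3}{2} + \frac{1}{2} \cdot 10 = - \frac{3}{2} + 5 = \frac{7}{2}$)
$\left(-231 + E{\left(r \right)}\right) W{\left(11 \right)} = \left(-231 + \frac{7}{2}\right) 16 = \left(- \frac{455}{2}\right) 16 = -3640$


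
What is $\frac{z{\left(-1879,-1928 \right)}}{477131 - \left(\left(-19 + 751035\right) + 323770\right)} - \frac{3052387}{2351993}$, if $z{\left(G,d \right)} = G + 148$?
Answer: $- \frac{1820203052602}{1405680376415} \approx -1.2949$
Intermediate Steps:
$z{\left(G,d \right)} = 148 + G$
$\frac{z{\left(-1879,-1928 \right)}}{477131 - \left(\left(-19 + 751035\right) + 323770\right)} - \frac{3052387}{2351993} = \frac{148 - 1879}{477131 - \left(\left(-19 + 751035\right) + 323770\right)} - \frac{3052387}{2351993} = - \frac{1731}{477131 - \left(751016 + 323770\right)} - \frac{3052387}{2351993} = - \frac{1731}{477131 - 1074786} - \frac{3052387}{2351993} = - \frac{1731}{-597655} - \frac{3052387}{2351993} = \left(-1731\right) \left(- \frac{1}{597655}\right) - \frac{3052387}{2351993} = \frac{1731}{597655} - \frac{3052387}{2351993} = - \frac{1820203052602}{1405680376415}$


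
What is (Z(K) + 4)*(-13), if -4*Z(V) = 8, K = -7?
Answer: -26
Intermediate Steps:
Z(V) = -2 (Z(V) = -¼*8 = -2)
(Z(K) + 4)*(-13) = (-2 + 4)*(-13) = 2*(-13) = -26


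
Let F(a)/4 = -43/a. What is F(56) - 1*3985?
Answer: -55833/14 ≈ -3988.1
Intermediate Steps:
F(a) = -172/a (F(a) = 4*(-43/a) = -172/a)
F(56) - 1*3985 = -172/56 - 1*3985 = -172*1/56 - 3985 = -43/14 - 3985 = -55833/14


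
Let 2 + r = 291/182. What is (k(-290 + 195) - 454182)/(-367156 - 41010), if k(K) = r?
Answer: 82661197/74286212 ≈ 1.1127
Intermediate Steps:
r = -73/182 (r = -2 + 291/182 = -73/182 ≈ -0.40110)
k(K) = -73/182
(k(-290 + 195) - 454182)/(-367156 - 41010) = (-73/182 - 454182)/(-367156 - 41010) = -82661197/182/(-408166) = -82661197/182*(-1/408166) = 82661197/74286212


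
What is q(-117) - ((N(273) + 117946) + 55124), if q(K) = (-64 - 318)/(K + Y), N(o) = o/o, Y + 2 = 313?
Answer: -16788078/97 ≈ -1.7307e+5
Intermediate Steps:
Y = 311 (Y = -2 + 313 = 311)
N(o) = 1
q(K) = -382/(311 + K) (q(K) = (-64 - 318)/(K + 311) = -382/(311 + K))
q(-117) - ((N(273) + 117946) + 55124) = -382/(311 - 117) - ((1 + 117946) + 55124) = -382/194 - (117947 + 55124) = -382*1/194 - 1*173071 = -191/97 - 173071 = -16788078/97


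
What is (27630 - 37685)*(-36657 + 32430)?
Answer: 42502485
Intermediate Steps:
(27630 - 37685)*(-36657 + 32430) = -10055*(-4227) = 42502485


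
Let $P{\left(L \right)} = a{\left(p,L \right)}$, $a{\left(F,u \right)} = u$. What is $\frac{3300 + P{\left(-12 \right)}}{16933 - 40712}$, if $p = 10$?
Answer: $- \frac{3288}{23779} \approx -0.13827$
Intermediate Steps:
$P{\left(L \right)} = L$
$\frac{3300 + P{\left(-12 \right)}}{16933 - 40712} = \frac{3300 - 12}{16933 - 40712} = \frac{3288}{-23779} = 3288 \left(- \frac{1}{23779}\right) = - \frac{3288}{23779}$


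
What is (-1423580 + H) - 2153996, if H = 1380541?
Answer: -2197035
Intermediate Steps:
(-1423580 + H) - 2153996 = (-1423580 + 1380541) - 2153996 = -43039 - 2153996 = -2197035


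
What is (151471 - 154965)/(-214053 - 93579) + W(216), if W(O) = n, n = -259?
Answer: -39836597/153816 ≈ -258.99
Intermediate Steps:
W(O) = -259
(151471 - 154965)/(-214053 - 93579) + W(216) = (151471 - 154965)/(-214053 - 93579) - 259 = -3494/(-307632) - 259 = -3494*(-1/307632) - 259 = 1747/153816 - 259 = -39836597/153816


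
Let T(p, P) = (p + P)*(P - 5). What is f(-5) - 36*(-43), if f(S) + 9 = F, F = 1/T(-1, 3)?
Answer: 6155/4 ≈ 1538.8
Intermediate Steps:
T(p, P) = (-5 + P)*(P + p) (T(p, P) = (P + p)*(-5 + P) = (-5 + P)*(P + p))
F = -1/4 (F = 1/(3**2 - 5*3 - 5*(-1) + 3*(-1)) = 1/(9 - 15 + 5 - 3) = 1/(-4) = -1/4 ≈ -0.25000)
f(S) = -37/4 (f(S) = -9 - 1/4 = -37/4)
f(-5) - 36*(-43) = -37/4 - 36*(-43) = -37/4 + 1548 = 6155/4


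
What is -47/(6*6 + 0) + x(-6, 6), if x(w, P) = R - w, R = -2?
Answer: 97/36 ≈ 2.6944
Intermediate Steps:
x(w, P) = -2 - w
-47/(6*6 + 0) + x(-6, 6) = -47/(6*6 + 0) + (-2 - 1*(-6)) = -47/(36 + 0) + (-2 + 6) = -47/36 + 4 = 97/36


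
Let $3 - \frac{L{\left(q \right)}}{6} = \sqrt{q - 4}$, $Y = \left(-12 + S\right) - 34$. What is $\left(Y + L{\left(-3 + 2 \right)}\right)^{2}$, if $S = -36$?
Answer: $3916 + 768 i \sqrt{5} \approx 3916.0 + 1717.3 i$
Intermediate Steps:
$Y = -82$ ($Y = \left(-12 - 36\right) - 34 = -48 - 34 = -82$)
$L{\left(q \right)} = 18 - 6 \sqrt{-4 + q}$ ($L{\left(q \right)} = 18 - 6 \sqrt{q - 4} = 18 - 6 \sqrt{-4 + q}$)
$\left(Y + L{\left(-3 + 2 \right)}\right)^{2} = \left(-82 + \left(18 - 6 \sqrt{-4 + \left(-3 + 2\right)}\right)\right)^{2} = \left(-82 + \left(18 - 6 \sqrt{-4 - 1}\right)\right)^{2} = \left(-82 + \left(18 - 6 \sqrt{-5}\right)\right)^{2} = \left(-82 + \left(18 - 6 i \sqrt{5}\right)\right)^{2} = \left(-64 - 6 i \sqrt{5}\right)^{2}$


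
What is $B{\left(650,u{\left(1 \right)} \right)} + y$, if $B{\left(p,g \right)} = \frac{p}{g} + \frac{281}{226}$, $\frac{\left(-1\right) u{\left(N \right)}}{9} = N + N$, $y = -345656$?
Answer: $- \frac{703135225}{2034} \approx -3.4569 \cdot 10^{5}$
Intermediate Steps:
$u{\left(N \right)} = - 18 N$ ($u{\left(N \right)} = - 9 \left(N + N\right) = - 9 \cdot 2 N = - 18 N$)
$B{\left(p,g \right)} = \frac{281}{226} + \frac{p}{g}$ ($B{\left(p,g \right)} = \frac{p}{g} + 281 \cdot \frac{1}{226} = \frac{p}{g} + \frac{281}{226} = \frac{281}{226} + \frac{p}{g}$)
$B{\left(650,u{\left(1 \right)} \right)} + y = \left(\frac{281}{226} + \frac{650}{\left(-18\right) 1}\right) - 345656 = \left(\frac{281}{226} + \frac{650}{-18}\right) - 345656 = \left(\frac{281}{226} + 650 \left(- \frac{1}{18}\right)\right) - 345656 = \left(\frac{281}{226} - \frac{325}{9}\right) - 345656 = - \frac{70921}{2034} - 345656 = - \frac{703135225}{2034}$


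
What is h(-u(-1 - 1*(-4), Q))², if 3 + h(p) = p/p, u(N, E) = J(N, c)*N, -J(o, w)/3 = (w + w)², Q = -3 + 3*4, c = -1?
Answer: 4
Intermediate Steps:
Q = 9 (Q = -3 + 12 = 9)
J(o, w) = -12*w² (J(o, w) = -3*(w + w)² = -3*4*w² = -12*w²)
u(N, E) = -12*N (u(N, E) = (-12*(-1)²)*N = (-12*1)*N = -12*N)
h(p) = -2 (h(p) = -3 + p/p = -3 + 1 = -2)
h(-u(-1 - 1*(-4), Q))² = (-2)² = 4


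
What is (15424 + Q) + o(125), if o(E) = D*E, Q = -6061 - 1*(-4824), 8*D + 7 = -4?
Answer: 112121/8 ≈ 14015.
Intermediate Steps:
D = -11/8 (D = -7/8 + (⅛)*(-4) = -7/8 - ½ = -11/8 ≈ -1.3750)
Q = -1237 (Q = -6061 + 4824 = -1237)
o(E) = -11*E/8
(15424 + Q) + o(125) = (15424 - 1237) - 11/8*125 = 14187 - 1375/8 = 112121/8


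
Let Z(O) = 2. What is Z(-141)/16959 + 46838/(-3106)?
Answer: -397159715/26337327 ≈ -15.080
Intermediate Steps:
Z(-141)/16959 + 46838/(-3106) = 2/16959 + 46838/(-3106) = 2*(1/16959) + 46838*(-1/3106) = 2/16959 - 23419/1553 = -397159715/26337327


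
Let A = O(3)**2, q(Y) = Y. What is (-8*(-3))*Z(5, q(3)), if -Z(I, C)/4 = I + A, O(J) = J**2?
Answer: -8256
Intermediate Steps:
A = 81 (A = (3**2)**2 = 9**2 = 81)
Z(I, C) = -324 - 4*I (Z(I, C) = -4*(I + 81) = -4*(81 + I) = -324 - 4*I)
(-8*(-3))*Z(5, q(3)) = (-8*(-3))*(-324 - 4*5) = 24*(-324 - 20) = 24*(-344) = -8256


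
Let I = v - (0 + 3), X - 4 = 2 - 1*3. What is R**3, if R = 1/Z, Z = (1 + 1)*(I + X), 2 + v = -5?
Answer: -1/2744 ≈ -0.00036443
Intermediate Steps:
v = -7 (v = -2 - 5 = -7)
X = 3 (X = 4 + (2 - 1*3) = 4 + (2 - 3) = 4 - 1 = 3)
I = -10 (I = -7 - (0 + 3) = -7 - 1*3 = -7 - 3 = -10)
Z = -14 (Z = (1 + 1)*(-10 + 3) = 2*(-7) = -14)
R = -1/14 (R = 1/(-14) = -1/14 ≈ -0.071429)
R**3 = (-1/14)**3 = -1/2744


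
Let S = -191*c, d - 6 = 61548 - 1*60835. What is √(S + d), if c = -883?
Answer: 2*√42343 ≈ 411.55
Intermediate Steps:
d = 719 (d = 6 + (61548 - 1*60835) = 6 + (61548 - 60835) = 6 + 713 = 719)
S = 168653 (S = -191*(-883) = 168653)
√(S + d) = √(168653 + 719) = √169372 = 2*√42343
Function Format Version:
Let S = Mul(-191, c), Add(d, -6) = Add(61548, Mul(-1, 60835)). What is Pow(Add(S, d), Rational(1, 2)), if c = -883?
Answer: Mul(2, Pow(42343, Rational(1, 2))) ≈ 411.55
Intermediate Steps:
d = 719 (d = Add(6, Add(61548, Mul(-1, 60835))) = Add(6, Add(61548, -60835)) = Add(6, 713) = 719)
S = 168653 (S = Mul(-191, -883) = 168653)
Pow(Add(S, d), Rational(1, 2)) = Pow(Add(168653, 719), Rational(1, 2)) = Pow(169372, Rational(1, 2)) = Mul(2, Pow(42343, Rational(1, 2)))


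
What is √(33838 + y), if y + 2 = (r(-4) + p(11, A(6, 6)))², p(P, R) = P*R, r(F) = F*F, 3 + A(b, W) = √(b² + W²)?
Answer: √(42837 - 2244*√2) ≈ 199.16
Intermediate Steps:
A(b, W) = -3 + √(W² + b²) (A(b, W) = -3 + √(b² + W²) = -3 + √(W² + b²))
r(F) = F²
y = -2 + (-17 + 66*√2)² (y = -2 + ((-4)² + 11*(-3 + √(6² + 6²)))² = -2 + (16 + 11*(-3 + √(36 + 36)))² = -2 + (16 + 11*(-3 + √72))² = -2 + (16 + 11*(-3 + 6*√2))² = -2 + (16 + (-33 + 66*√2))² = -2 + (-17 + 66*√2)² ≈ 5825.5)
√(33838 + y) = √(33838 + (8999 - 2244*√2)) = √(42837 - 2244*√2)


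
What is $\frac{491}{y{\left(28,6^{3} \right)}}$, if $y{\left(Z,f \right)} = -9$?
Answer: $- \frac{491}{9} \approx -54.556$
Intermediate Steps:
$\frac{491}{y{\left(28,6^{3} \right)}} = \frac{491}{-9} = 491 \left(- \frac{1}{9}\right) = - \frac{491}{9}$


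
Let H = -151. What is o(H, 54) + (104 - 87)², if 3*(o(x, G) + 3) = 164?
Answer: 1022/3 ≈ 340.67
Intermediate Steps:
o(x, G) = 155/3 (o(x, G) = -3 + (⅓)*164 = -3 + 164/3 = 155/3)
o(H, 54) + (104 - 87)² = 155/3 + (104 - 87)² = 155/3 + 17² = 155/3 + 289 = 1022/3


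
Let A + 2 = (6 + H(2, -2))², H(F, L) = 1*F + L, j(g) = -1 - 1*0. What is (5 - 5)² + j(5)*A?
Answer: -34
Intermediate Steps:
j(g) = -1 (j(g) = -1 + 0 = -1)
H(F, L) = F + L
A = 34 (A = -2 + (6 + (2 - 2))² = -2 + (6 + 0)² = -2 + 6² = -2 + 36 = 34)
(5 - 5)² + j(5)*A = (5 - 5)² - 1*34 = 0² - 34 = 0 - 34 = -34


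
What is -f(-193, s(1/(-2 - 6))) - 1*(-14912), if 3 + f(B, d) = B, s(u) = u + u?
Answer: 15108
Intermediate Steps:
s(u) = 2*u
f(B, d) = -3 + B
-f(-193, s(1/(-2 - 6))) - 1*(-14912) = -(-3 - 193) - 1*(-14912) = -1*(-196) + 14912 = 196 + 14912 = 15108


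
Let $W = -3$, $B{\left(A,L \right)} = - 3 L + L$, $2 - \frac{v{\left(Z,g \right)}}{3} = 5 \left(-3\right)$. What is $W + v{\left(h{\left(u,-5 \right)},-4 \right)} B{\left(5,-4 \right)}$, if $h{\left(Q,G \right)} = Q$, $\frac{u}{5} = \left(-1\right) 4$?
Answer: $405$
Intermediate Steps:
$u = -20$ ($u = 5 \left(\left(-1\right) 4\right) = 5 \left(-4\right) = -20$)
$v{\left(Z,g \right)} = 51$ ($v{\left(Z,g \right)} = 6 - 3 \cdot 5 \left(-3\right) = 6 - -45 = 6 + 45 = 51$)
$B{\left(A,L \right)} = - 2 L$
$W + v{\left(h{\left(u,-5 \right)},-4 \right)} B{\left(5,-4 \right)} = -3 + 51 \left(\left(-2\right) \left(-4\right)\right) = -3 + 51 \cdot 8 = -3 + 408 = 405$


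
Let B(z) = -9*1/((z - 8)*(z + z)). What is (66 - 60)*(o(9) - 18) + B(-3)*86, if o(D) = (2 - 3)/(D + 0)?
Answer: -3973/33 ≈ -120.39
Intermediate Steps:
o(D) = -1/D
B(z) = -9/(2*z*(-8 + z)) (B(z) = -9*1/(2*z*(-8 + z)) = -9/(2*z*(-8 + z)))
(66 - 60)*(o(9) - 18) + B(-3)*86 = (66 - 60)*(-1/9 - 18) - 9/2/(-3*(-8 - 3))*86 = 6*(-1*⅑ - 18) - 9/2*(-⅓)/(-11)*86 = 6*(-⅑ - 18) - 9/2*(-⅓)*(-1/11)*86 = 6*(-163/9) - 3/22*86 = -326/3 - 129/11 = -3973/33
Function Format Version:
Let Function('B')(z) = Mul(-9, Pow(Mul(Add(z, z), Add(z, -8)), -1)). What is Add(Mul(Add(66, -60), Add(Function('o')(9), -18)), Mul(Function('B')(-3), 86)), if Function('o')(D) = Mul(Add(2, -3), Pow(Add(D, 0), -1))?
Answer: Rational(-3973, 33) ≈ -120.39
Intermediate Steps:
Function('o')(D) = Mul(-1, Pow(D, -1))
Function('B')(z) = Mul(Rational(-9, 2), Pow(z, -1), Pow(Add(-8, z), -1)) (Function('B')(z) = Mul(-9, Pow(Mul(Mul(2, z), Add(-8, z)), -1)) = Mul(-9, Pow(Mul(2, z, Add(-8, z)), -1)) = Mul(-9, Mul(Rational(1, 2), Pow(z, -1), Pow(Add(-8, z), -1))) = Mul(Rational(-9, 2), Pow(z, -1), Pow(Add(-8, z), -1)))
Add(Mul(Add(66, -60), Add(Function('o')(9), -18)), Mul(Function('B')(-3), 86)) = Add(Mul(Add(66, -60), Add(Mul(-1, Pow(9, -1)), -18)), Mul(Mul(Rational(-9, 2), Pow(-3, -1), Pow(Add(-8, -3), -1)), 86)) = Add(Mul(6, Add(Mul(-1, Rational(1, 9)), -18)), Mul(Mul(Rational(-9, 2), Rational(-1, 3), Pow(-11, -1)), 86)) = Add(Mul(6, Add(Rational(-1, 9), -18)), Mul(Mul(Rational(-9, 2), Rational(-1, 3), Rational(-1, 11)), 86)) = Add(Mul(6, Rational(-163, 9)), Mul(Rational(-3, 22), 86)) = Add(Rational(-326, 3), Rational(-129, 11)) = Rational(-3973, 33)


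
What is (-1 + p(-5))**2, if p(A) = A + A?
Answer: 121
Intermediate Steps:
p(A) = 2*A
(-1 + p(-5))**2 = (-1 + 2*(-5))**2 = (-1 - 10)**2 = (-11)**2 = 121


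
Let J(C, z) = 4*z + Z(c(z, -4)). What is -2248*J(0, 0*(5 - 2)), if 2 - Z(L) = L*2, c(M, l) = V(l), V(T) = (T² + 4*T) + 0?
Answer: -4496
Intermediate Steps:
V(T) = T² + 4*T
c(M, l) = l*(4 + l)
Z(L) = 2 - 2*L (Z(L) = 2 - L*2 = 2 - 2*L)
J(C, z) = 2 + 4*z (J(C, z) = 4*z + (2 - (-8)*(4 - 4)) = 4*z + (2 - (-8)*0) = 4*z + (2 - 2*0) = 4*z + (2 + 0) = 4*z + 2 = 2 + 4*z)
-2248*J(0, 0*(5 - 2)) = -2248*(2 + 4*(0*(5 - 2))) = -2248*(2 + 4*(0*3)) = -2248*(2 + 4*0) = -2248*(2 + 0) = -2248*2 = -4496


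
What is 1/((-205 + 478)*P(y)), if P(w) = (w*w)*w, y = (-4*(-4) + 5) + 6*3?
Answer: 1/16194087 ≈ 6.1751e-8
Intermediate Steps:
y = 39 (y = (16 + 5) + 18 = 21 + 18 = 39)
P(w) = w**3 (P(w) = w**2*w = w**3)
1/((-205 + 478)*P(y)) = 1/((-205 + 478)*39**3) = 1/(273*59319) = 1/16194087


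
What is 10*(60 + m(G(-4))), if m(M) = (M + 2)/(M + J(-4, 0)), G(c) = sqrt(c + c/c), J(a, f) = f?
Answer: 610 - 20*I*sqrt(3)/3 ≈ 610.0 - 11.547*I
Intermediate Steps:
G(c) = sqrt(1 + c) (G(c) = sqrt(c + 1) = sqrt(1 + c))
m(M) = (2 + M)/M (m(M) = (M + 2)/(M + 0) = (2 + M)/M)
10*(60 + m(G(-4))) = 10*(60 + (2 + sqrt(1 - 4))/(sqrt(1 - 4))) = 10*(60 + (2 + sqrt(-3))/(sqrt(-3))) = 10*(60 + (2 + I*sqrt(3))/((I*sqrt(3)))) = 10*(60 + (-I*sqrt(3)/3)*(2 + I*sqrt(3))) = 10*(60 - I*sqrt(3)*(2 + I*sqrt(3))/3) = 600 - 10*I*sqrt(3)*(2 + I*sqrt(3))/3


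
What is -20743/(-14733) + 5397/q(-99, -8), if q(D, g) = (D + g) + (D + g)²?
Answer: 314781107/167101686 ≈ 1.8838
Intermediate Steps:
q(D, g) = D + g + (D + g)²
-20743/(-14733) + 5397/q(-99, -8) = -20743/(-14733) + 5397/(-99 - 8 + (-99 - 8)²) = -20743*(-1/14733) + 5397/(-99 - 8 + (-107)²) = 20743/14733 + 5397/(-99 - 8 + 11449) = 20743/14733 + 5397/11342 = 314781107/167101686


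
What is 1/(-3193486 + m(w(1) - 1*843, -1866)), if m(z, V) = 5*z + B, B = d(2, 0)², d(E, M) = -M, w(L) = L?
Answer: -1/3197696 ≈ -3.1273e-7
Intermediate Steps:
B = 0 (B = (-1*0)² = 0² = 0)
m(z, V) = 5*z (m(z, V) = 5*z + 0 = 5*z)
1/(-3193486 + m(w(1) - 1*843, -1866)) = 1/(-3193486 + 5*(1 - 1*843)) = 1/(-3193486 + 5*(1 - 843)) = 1/(-3193486 + 5*(-842)) = 1/(-3193486 - 4210) = 1/(-3197696) = -1/3197696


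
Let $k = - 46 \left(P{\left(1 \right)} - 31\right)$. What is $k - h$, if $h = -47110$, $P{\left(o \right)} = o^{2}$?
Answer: $48490$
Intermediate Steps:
$k = 1380$ ($k = - 46 \left(1^{2} - 31\right) = - 46 \left(1 - 31\right) = \left(-46\right) \left(-30\right) = 1380$)
$k - h = 1380 - -47110 = 1380 + 47110 = 48490$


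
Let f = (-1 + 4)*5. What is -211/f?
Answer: -211/15 ≈ -14.067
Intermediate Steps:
f = 15 (f = 3*5 = 15)
-211/f = -211/15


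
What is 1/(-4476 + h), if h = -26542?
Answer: -1/31018 ≈ -3.2239e-5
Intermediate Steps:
1/(-4476 + h) = 1/(-4476 - 26542) = 1/(-31018) = -1/31018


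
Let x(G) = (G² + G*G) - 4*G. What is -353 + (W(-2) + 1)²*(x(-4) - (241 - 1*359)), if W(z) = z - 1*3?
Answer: 2303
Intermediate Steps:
W(z) = -3 + z (W(z) = z - 3 = -3 + z)
x(G) = -4*G + 2*G² (x(G) = (G² + G²) - 4*G = 2*G² - 4*G = -4*G + 2*G²)
-353 + (W(-2) + 1)²*(x(-4) - (241 - 1*359)) = -353 + ((-3 - 2) + 1)²*(2*(-4)*(-2 - 4) - (241 - 1*359)) = -353 + (-5 + 1)²*(2*(-4)*(-6) - (241 - 359)) = -353 + (-4)²*(48 - 1*(-118)) = -353 + 16*(48 + 118) = -353 + 16*166 = -353 + 2656 = 2303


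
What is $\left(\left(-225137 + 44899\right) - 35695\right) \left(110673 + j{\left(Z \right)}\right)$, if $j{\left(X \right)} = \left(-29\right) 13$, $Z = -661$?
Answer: $-23816546168$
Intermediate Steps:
$j{\left(X \right)} = -377$
$\left(\left(-225137 + 44899\right) - 35695\right) \left(110673 + j{\left(Z \right)}\right) = \left(\left(-225137 + 44899\right) - 35695\right) \left(110673 - 377\right) = \left(-180238 - 35695\right) 110296 = \left(-215933\right) 110296 = -23816546168$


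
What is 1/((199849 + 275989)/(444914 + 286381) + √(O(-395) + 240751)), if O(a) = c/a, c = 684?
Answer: -27490258066590/10171301118410961929 + 106958475405*√37562904595/10171301118410961929 ≈ 0.0020354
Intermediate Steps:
O(a) = 684/a
1/((199849 + 275989)/(444914 + 286381) + √(O(-395) + 240751)) = 1/((199849 + 275989)/(444914 + 286381) + √(684/(-395) + 240751)) = 1/(475838/731295 + √(684*(-1/395) + 240751)) = 1/(475838*(1/731295) + √(-684/395 + 240751)) = 1/(475838/731295 + √(95095961/395)) = 1/(475838/731295 + √37562904595/395)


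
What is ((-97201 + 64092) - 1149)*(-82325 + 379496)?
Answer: -10180484118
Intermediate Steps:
((-97201 + 64092) - 1149)*(-82325 + 379496) = (-33109 - 1149)*297171 = -34258*297171 = -10180484118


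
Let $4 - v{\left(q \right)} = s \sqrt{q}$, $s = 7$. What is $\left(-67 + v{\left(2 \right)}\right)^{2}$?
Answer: $4067 + 882 \sqrt{2} \approx 5314.3$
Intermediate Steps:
$v{\left(q \right)} = 4 - 7 \sqrt{q}$
$\left(-67 + v{\left(2 \right)}\right)^{2} = \left(-67 + \left(4 - 7 \sqrt{2}\right)\right)^{2} = \left(-63 - 7 \sqrt{2}\right)^{2}$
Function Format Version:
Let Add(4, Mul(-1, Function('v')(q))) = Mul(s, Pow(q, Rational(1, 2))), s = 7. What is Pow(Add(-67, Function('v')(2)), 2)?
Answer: Add(4067, Mul(882, Pow(2, Rational(1, 2)))) ≈ 5314.3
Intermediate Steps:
Function('v')(q) = Add(4, Mul(-7, Pow(q, Rational(1, 2)))) (Function('v')(q) = Add(4, Mul(-1, Mul(7, Pow(q, Rational(1, 2))))) = Add(4, Mul(-7, Pow(q, Rational(1, 2)))))
Pow(Add(-67, Function('v')(2)), 2) = Pow(Add(-67, Add(4, Mul(-7, Pow(2, Rational(1, 2))))), 2) = Pow(Add(-63, Mul(-7, Pow(2, Rational(1, 2)))), 2)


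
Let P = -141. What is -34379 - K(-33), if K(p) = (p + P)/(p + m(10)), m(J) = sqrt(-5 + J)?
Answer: -18636289/542 - 87*sqrt(5)/542 ≈ -34385.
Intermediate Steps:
K(p) = (-141 + p)/(p + sqrt(5)) (K(p) = (p - 141)/(p + sqrt(-5 + 10)) = (-141 + p)/(p + sqrt(5)))
-34379 - K(-33) = -34379 - (-141 - 33)/(-33 + sqrt(5)) = -34379 - (-174)/(-33 + sqrt(5)) = -34379 + 174/(-33 + sqrt(5))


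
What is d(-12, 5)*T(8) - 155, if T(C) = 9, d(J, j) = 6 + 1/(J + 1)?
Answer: -1120/11 ≈ -101.82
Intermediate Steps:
d(J, j) = 6 + 1/(1 + J)
d(-12, 5)*T(8) - 155 = ((7 + 6*(-12))/(1 - 12))*9 - 155 = ((7 - 72)/(-11))*9 - 155 = -1/11*(-65)*9 - 155 = (65/11)*9 - 155 = 585/11 - 155 = -1120/11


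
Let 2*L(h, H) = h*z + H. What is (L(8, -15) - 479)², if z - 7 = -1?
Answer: 855625/4 ≈ 2.1391e+5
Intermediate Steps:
z = 6 (z = 7 - 1 = 6)
L(h, H) = H/2 + 3*h (L(h, H) = (h*6 + H)/2 = (6*h + H)/2 = (H + 6*h)/2 = H/2 + 3*h)
(L(8, -15) - 479)² = (((½)*(-15) + 3*8) - 479)² = ((-15/2 + 24) - 479)² = (33/2 - 479)² = (-925/2)² = 855625/4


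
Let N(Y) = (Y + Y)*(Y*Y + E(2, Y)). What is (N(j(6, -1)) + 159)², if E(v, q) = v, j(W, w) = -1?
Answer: 23409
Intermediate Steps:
N(Y) = 2*Y*(2 + Y²) (N(Y) = (Y + Y)*(Y*Y + 2) = (2*Y)*(Y² + 2) = (2*Y)*(2 + Y²) = 2*Y*(2 + Y²))
(N(j(6, -1)) + 159)² = (2*(-1)*(2 + (-1)²) + 159)² = (2*(-1)*(2 + 1) + 159)² = (2*(-1)*3 + 159)² = (-6 + 159)² = 153² = 23409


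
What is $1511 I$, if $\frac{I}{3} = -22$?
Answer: $-99726$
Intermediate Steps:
$I = -66$ ($I = 3 \left(-22\right) = -66$)
$1511 I = 1511 \left(-66\right) = -99726$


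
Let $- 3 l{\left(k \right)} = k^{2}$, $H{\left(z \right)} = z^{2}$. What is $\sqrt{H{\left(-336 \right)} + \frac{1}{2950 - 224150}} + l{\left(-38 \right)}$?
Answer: $- \frac{1444}{3} + \frac{\sqrt{13809845145047}}{11060} \approx -145.33$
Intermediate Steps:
$l{\left(k \right)} = - \frac{k^{2}}{3}$
$\sqrt{H{\left(-336 \right)} + \frac{1}{2950 - 224150}} + l{\left(-38 \right)} = \sqrt{\left(-336\right)^{2} + \frac{1}{2950 - 224150}} - \frac{\left(-38\right)^{2}}{3} = \sqrt{112896 + \frac{1}{-221200}} - \frac{1444}{3} = \sqrt{112896 - \frac{1}{221200}} - \frac{1444}{3} = \sqrt{\frac{24972595199}{221200}} - \frac{1444}{3} = \frac{\sqrt{13809845145047}}{11060} - \frac{1444}{3} = - \frac{1444}{3} + \frac{\sqrt{13809845145047}}{11060}$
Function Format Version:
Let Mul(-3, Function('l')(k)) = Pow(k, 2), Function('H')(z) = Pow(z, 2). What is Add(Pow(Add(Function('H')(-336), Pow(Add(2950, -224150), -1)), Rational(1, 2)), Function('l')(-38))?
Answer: Add(Rational(-1444, 3), Mul(Rational(1, 11060), Pow(13809845145047, Rational(1, 2)))) ≈ -145.33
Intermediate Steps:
Function('l')(k) = Mul(Rational(-1, 3), Pow(k, 2))
Add(Pow(Add(Function('H')(-336), Pow(Add(2950, -224150), -1)), Rational(1, 2)), Function('l')(-38)) = Add(Pow(Add(Pow(-336, 2), Pow(Add(2950, -224150), -1)), Rational(1, 2)), Mul(Rational(-1, 3), Pow(-38, 2))) = Add(Pow(Add(112896, Pow(-221200, -1)), Rational(1, 2)), Mul(Rational(-1, 3), 1444)) = Add(Pow(Add(112896, Rational(-1, 221200)), Rational(1, 2)), Rational(-1444, 3)) = Add(Pow(Rational(24972595199, 221200), Rational(1, 2)), Rational(-1444, 3)) = Add(Mul(Rational(1, 11060), Pow(13809845145047, Rational(1, 2))), Rational(-1444, 3)) = Add(Rational(-1444, 3), Mul(Rational(1, 11060), Pow(13809845145047, Rational(1, 2))))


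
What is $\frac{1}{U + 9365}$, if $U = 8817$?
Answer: $\frac{1}{18182} \approx 5.4999 \cdot 10^{-5}$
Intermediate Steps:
$\frac{1}{U + 9365} = \frac{1}{8817 + 9365} = \frac{1}{18182}$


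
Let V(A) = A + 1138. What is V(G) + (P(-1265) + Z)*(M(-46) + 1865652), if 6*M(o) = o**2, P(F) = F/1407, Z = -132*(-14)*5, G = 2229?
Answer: 72770921373917/4221 ≈ 1.7240e+10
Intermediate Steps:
Z = 9240 (Z = 1848*5 = 9240)
V(A) = 1138 + A
P(F) = F/1407 (P(F) = F*(1/1407) = F/1407)
M(o) = o**2/6
V(G) + (P(-1265) + Z)*(M(-46) + 1865652) = (1138 + 2229) + ((1/1407)*(-1265) + 9240)*((1/6)*(-46)**2 + 1865652) = 3367 + (-1265/1407 + 9240)*((1/6)*2116 + 1865652) = 3367 + 12999415*(1058/3 + 1865652)/1407 = 3367 + (12999415/1407)*(5598014/3) = 3367 + 72770907161810/4221 = 72770921373917/4221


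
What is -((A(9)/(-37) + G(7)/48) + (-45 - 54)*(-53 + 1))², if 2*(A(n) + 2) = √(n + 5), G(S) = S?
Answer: -83598161107273/3154176 + 9143203*√14/65712 ≈ -2.6503e+7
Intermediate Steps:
A(n) = -2 + √(5 + n)/2 (A(n) = -2 + √(n + 5)/2 = -2 + √(5 + n)/2)
-((A(9)/(-37) + G(7)/48) + (-45 - 54)*(-53 + 1))² = -(((-2 + √(5 + 9)/2)/(-37) + 7/48) + (-45 - 54)*(-53 + 1))² = -(((-2 + √14/2)*(-1/37) + 7*(1/48)) - 99*(-52))² = -(((2/37 - √14/74) + 7/48) + 5148)² = -((355/1776 - √14/74) + 5148)² = -(9143203/1776 - √14/74)²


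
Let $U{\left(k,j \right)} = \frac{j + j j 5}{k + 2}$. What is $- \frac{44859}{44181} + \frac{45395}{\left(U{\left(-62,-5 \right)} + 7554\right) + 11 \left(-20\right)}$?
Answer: $\frac{62099641}{11997596} \approx 5.176$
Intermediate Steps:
$U{\left(k,j \right)} = \frac{j + 5 j^{2}}{2 + k}$ ($U{\left(k,j \right)} = \frac{j + j^{2} \cdot 5}{2 + k} = \frac{j + 5 j^{2}}{2 + k}$)
$- \frac{44859}{44181} + \frac{45395}{\left(U{\left(-62,-5 \right)} + 7554\right) + 11 \left(-20\right)} = - \frac{44859}{44181} + \frac{45395}{\left(- \frac{5 \left(1 + 5 \left(-5\right)\right)}{2 - 62} + 7554\right) + 11 \left(-20\right)} = \left(-44859\right) \frac{1}{44181} + \frac{45395}{\left(- \frac{5 \left(1 - 25\right)}{-60} + 7554\right) - 220} = - \frac{14953}{14727} + \frac{45395}{\left(\left(-5\right) \left(- \frac{1}{60}\right) \left(-24\right) + 7554\right) - 220} = - \frac{14953}{14727} + \frac{45395}{\left(-2 + 7554\right) - 220} = - \frac{14953}{14727} + \frac{45395}{7552 - 220} = - \frac{14953}{14727} + \frac{45395}{7332} = \frac{62099641}{11997596}$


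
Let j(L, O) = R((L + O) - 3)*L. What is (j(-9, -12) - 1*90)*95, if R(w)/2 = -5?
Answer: 0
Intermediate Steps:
R(w) = -10 (R(w) = 2*(-5) = -10)
j(L, O) = -10*L
(j(-9, -12) - 1*90)*95 = (-10*(-9) - 1*90)*95 = (90 - 90)*95 = 0*95 = 0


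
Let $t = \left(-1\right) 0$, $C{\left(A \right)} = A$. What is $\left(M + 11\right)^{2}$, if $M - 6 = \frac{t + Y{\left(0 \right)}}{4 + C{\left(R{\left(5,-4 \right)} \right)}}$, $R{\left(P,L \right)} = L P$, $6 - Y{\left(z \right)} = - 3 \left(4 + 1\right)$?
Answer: $\frac{63001}{256} \approx 246.1$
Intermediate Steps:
$Y{\left(z \right)} = 21$ ($Y{\left(z \right)} = 6 - - 3 \left(4 + 1\right) = 6 - \left(-3\right) 5 = 6 - -15 = 6 + 15 = 21$)
$t = 0$
$M = \frac{75}{16}$ ($M = 6 + \frac{0 + 21}{4 - 20} = 6 + \frac{21}{4 - 20} = 6 + \frac{21}{-16} = 6 + 21 \left(- \frac{1}{16}\right) = 6 - \frac{21}{16} = \frac{75}{16} \approx 4.6875$)
$\left(M + 11\right)^{2} = \left(\frac{75}{16} + 11\right)^{2} = \left(\frac{251}{16}\right)^{2} = \frac{63001}{256}$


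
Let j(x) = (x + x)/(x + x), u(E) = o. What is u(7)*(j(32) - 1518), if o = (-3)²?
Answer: -13653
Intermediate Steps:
o = 9
u(E) = 9
j(x) = 1 (j(x) = (2*x)/((2*x)) = (2*x)*(1/(2*x)) = 1)
u(7)*(j(32) - 1518) = 9*(1 - 1518) = 9*(-1517) = -13653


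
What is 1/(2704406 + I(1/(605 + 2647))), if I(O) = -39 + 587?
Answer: 1/2704954 ≈ 3.6969e-7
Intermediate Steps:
I(O) = 548
1/(2704406 + I(1/(605 + 2647))) = 1/(2704406 + 548) = 1/2704954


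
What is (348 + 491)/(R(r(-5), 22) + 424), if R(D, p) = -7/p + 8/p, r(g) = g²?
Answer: 18458/9329 ≈ 1.9786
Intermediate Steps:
R(D, p) = 1/p
(348 + 491)/(R(r(-5), 22) + 424) = (348 + 491)/(1/22 + 424) = 839/(1/22 + 424) = 839/(9329/22) = 839*(22/9329) = 18458/9329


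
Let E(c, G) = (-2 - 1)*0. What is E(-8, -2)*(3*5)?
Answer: 0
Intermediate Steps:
E(c, G) = 0 (E(c, G) = -3*0 = 0)
E(-8, -2)*(3*5) = 0*(3*5) = 0*15 = 0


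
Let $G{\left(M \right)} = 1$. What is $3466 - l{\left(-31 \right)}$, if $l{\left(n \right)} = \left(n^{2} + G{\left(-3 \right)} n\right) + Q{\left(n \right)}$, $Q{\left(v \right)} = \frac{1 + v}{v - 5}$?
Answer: $\frac{15211}{6} \approx 2535.2$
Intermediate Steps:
$Q{\left(v \right)} = \frac{1 + v}{-5 + v}$
$l{\left(n \right)} = n + n^{2} + \frac{1 + n}{-5 + n}$ ($l{\left(n \right)} = \left(n^{2} + 1 n\right) + \frac{1 + n}{-5 + n} = \left(n^{2} + n\right) + \frac{1 + n}{-5 + n} = \left(n + n^{2}\right) + \frac{1 + n}{-5 + n} = n + n^{2} + \frac{1 + n}{-5 + n}$)
$3466 - l{\left(-31 \right)} = 3466 - \frac{1 - 31 - 31 \left(1 - 31\right) \left(-5 - 31\right)}{-5 - 31} = 3466 - \frac{1 - 31 - \left(-930\right) \left(-36\right)}{-36} = 3466 - - \frac{1 - 31 - 33480}{36} = 3466 - \left(- \frac{1}{36}\right) \left(-33510\right) = 3466 - \frac{5585}{6} = \frac{15211}{6}$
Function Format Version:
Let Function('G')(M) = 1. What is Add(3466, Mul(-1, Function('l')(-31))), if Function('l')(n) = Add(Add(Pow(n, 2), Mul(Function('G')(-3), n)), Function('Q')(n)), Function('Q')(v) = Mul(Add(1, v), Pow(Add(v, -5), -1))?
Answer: Rational(15211, 6) ≈ 2535.2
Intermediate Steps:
Function('Q')(v) = Mul(Pow(Add(-5, v), -1), Add(1, v)) (Function('Q')(v) = Mul(Add(1, v), Pow(Add(-5, v), -1)) = Mul(Pow(Add(-5, v), -1), Add(1, v)))
Function('l')(n) = Add(n, Pow(n, 2), Mul(Pow(Add(-5, n), -1), Add(1, n))) (Function('l')(n) = Add(Add(Pow(n, 2), Mul(1, n)), Mul(Pow(Add(-5, n), -1), Add(1, n))) = Add(Add(Pow(n, 2), n), Mul(Pow(Add(-5, n), -1), Add(1, n))) = Add(Add(n, Pow(n, 2)), Mul(Pow(Add(-5, n), -1), Add(1, n))) = Add(n, Pow(n, 2), Mul(Pow(Add(-5, n), -1), Add(1, n))))
Add(3466, Mul(-1, Function('l')(-31))) = Add(3466, Mul(-1, Mul(Pow(Add(-5, -31), -1), Add(1, -31, Mul(-31, Add(1, -31), Add(-5, -31)))))) = Add(3466, Mul(-1, Mul(Pow(-36, -1), Add(1, -31, Mul(-31, -30, -36))))) = Add(3466, Mul(-1, Mul(Rational(-1, 36), Add(1, -31, -33480)))) = Add(3466, Mul(-1, Mul(Rational(-1, 36), -33510))) = Add(3466, Mul(-1, Rational(5585, 6))) = Add(3466, Rational(-5585, 6)) = Rational(15211, 6)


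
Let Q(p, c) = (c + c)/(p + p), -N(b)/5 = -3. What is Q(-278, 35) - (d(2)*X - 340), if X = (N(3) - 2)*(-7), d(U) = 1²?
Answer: 119783/278 ≈ 430.87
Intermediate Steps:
N(b) = 15 (N(b) = -5*(-3) = 15)
d(U) = 1
X = -91 (X = (15 - 2)*(-7) = 13*(-7) = -91)
Q(p, c) = c/p (Q(p, c) = (2*c)/((2*p)) = (2*c)*(1/(2*p)) = c/p)
Q(-278, 35) - (d(2)*X - 340) = 35/(-278) - (1*(-91) - 340) = 35*(-1/278) - (-91 - 340) = -35/278 - 1*(-431) = -35/278 + 431 = 119783/278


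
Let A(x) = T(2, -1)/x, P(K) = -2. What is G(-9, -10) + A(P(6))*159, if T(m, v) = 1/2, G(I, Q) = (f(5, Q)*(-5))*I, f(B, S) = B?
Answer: 741/4 ≈ 185.25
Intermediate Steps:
G(I, Q) = -25*I (G(I, Q) = (5*(-5))*I = -25*I)
T(m, v) = 1/2
A(x) = 1/(2*x)
G(-9, -10) + A(P(6))*159 = -25*(-9) + ((1/2)/(-2))*159 = 225 + ((1/2)*(-1/2))*159 = 225 - 1/4*159 = 225 - 159/4 = 741/4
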